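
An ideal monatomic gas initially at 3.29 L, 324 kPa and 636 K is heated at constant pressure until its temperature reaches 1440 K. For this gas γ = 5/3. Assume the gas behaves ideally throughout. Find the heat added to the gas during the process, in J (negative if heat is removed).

3370 J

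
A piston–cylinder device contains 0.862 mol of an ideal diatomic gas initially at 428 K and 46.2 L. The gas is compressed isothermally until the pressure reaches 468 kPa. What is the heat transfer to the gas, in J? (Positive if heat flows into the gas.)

P₁ = nRT₁/V₁ = 0.862×8.314×428/46.2 = 66.4 kPa.
Isothermal: T stays 428 K; PV = const ⇒ V₂ = 6.55 L, P₂ = 468 kPa.
ΔU = 0 (ideal gas, T constant).
W = nRT ln(V₂/V₁) = 0.862×8.314×428×ln(0.142) = -5990 J.
Q = ΔU + W = -5990 J.

-5990 J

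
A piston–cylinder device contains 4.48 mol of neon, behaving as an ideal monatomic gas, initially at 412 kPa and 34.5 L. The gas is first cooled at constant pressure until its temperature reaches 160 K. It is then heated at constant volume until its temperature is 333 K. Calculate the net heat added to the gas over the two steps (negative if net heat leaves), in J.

T₁ = P₁V₁/(nR) = 412×34.5/(4.48×8.314) = 382 K.
Step 1 — Isobaric: P stays 412 kPa; V/T = const ⇒ T₂ = 160 K, V₂ = 14.5 L.
W = PΔV = 412×(14.5−34.5) kPa·L = -8250 J.
ΔU = nCvΔT = 4.48×12.5×(160−382) = -12400 J.
Q = ΔU + W = nCpΔT = -20600 J.
State after step 1: P = 412 kPa, V = 14.5 L, T = 160 K.
Step 2 — Isochoric: V stays 14.5 L; P/T = const ⇒ T₂ = 333 K, P₂ = 857 kPa.
W = 0 (no volume change).
ΔU = nCvΔT = 4.48×12.5×(333−160) = 9670 J.
Q = ΔU = 9670 J.
Net over both steps: W = -8250 J, Q = -11000 J, ΔU = -2720 J.

-11000 J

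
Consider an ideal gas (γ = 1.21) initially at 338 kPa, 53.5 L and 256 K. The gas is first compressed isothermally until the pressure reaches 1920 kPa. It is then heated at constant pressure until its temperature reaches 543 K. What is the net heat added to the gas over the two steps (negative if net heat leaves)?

n = P₁V₁/(RT₁) = 338×53.5/(8.314×256) = 8.50 mol.
Step 1 — Isothermal: T stays 256 K; PV = const ⇒ V₂ = 9.42 L, P₂ = 1920 kPa.
ΔU = 0 (ideal gas, T constant).
W = nRT ln(V₂/V₁) = 8.50×8.314×256×ln(0.176) = -31400 J.
Q = ΔU + W = -31400 J.
State after step 1: P = 1920 kPa, V = 9.42 L, T = 256 K.
Step 2 — Isobaric: P stays 1920 kPa; V/T = const ⇒ T₂ = 543 K, V₂ = 20.0 L.
W = PΔV = 1920×(20.0−9.42) kPa·L = 20300 J.
ΔU = nCvΔT = 8.50×39.6×(543−256) = 96500 J.
Q = ΔU + W = nCpΔT = 117000 J.
Net over both steps: W = -11100 J, Q = 85400 J, ΔU = 96500 J.

85400 J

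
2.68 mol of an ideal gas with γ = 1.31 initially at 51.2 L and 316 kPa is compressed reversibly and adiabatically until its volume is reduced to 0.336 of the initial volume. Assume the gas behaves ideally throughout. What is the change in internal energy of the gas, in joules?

T₁ = P₁V₁/(nR) = 316×51.2/(2.68×8.314) = 726 K.
Adiabatic: TV^(γ−1) = const ⇒ T₂ = 726×(2.98)^0.310 = 1020 K; PV^γ = const ⇒ P₂ = 1320 kPa.
For an ideal gas ΔU = nCvΔT with Cv = R/(γ−1) = 26.8 J/(mol·K).
ΔU = 2.68×26.8×(1020−726) = 21000 J.

21000 J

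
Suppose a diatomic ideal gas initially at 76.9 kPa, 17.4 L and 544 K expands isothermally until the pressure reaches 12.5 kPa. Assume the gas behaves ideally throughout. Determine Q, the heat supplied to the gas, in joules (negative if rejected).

n = P₁V₁/(RT₁) = 76.9×17.4/(8.314×544) = 0.296 mol.
Isothermal: T stays 544 K; PV = const ⇒ V₂ = 107 L, P₂ = 12.5 kPa.
ΔU = 0 (ideal gas, T constant).
W = nRT ln(V₂/V₁) = 0.296×8.314×544×ln(6.15) = 2430 J.
Q = ΔU + W = 2430 J.

2430 J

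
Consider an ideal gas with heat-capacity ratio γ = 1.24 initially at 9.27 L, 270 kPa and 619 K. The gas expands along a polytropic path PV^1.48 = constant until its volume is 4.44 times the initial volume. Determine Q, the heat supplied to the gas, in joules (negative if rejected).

n = P₁V₁/(RT₁) = 270×9.27/(8.314×619) = 0.486 mol.
Polytropic n=1.48: T₂ = T₁(V₁/V₂)^(n−1) = 619×(0.225)^0.48 = 303 K; P₂ = P₁(V₁/V₂)^n = 29.7 kPa.
W = (P₁V₁−P₂V₂)/(n−1) = (270×9.27−29.7×41.2)/0.48 = 2660 J.
ΔU = nCvΔT = 0.486×34.6×(303−619) = -5330 J.
Q = ΔU + W = -2660 J.

-2660 J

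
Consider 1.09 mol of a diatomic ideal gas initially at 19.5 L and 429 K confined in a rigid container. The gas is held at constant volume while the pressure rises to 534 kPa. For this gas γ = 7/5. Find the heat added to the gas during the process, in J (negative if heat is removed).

16300 J

P₁ = nRT₁/V₁ = 1.09×8.314×429/19.5 = 199 kPa.
Isochoric: V stays 19.5 L; P/T = const ⇒ T₂ = 1150 K, P₂ = 534 kPa.
W = 0 (no volume change).
ΔU = nCvΔT = 1.09×20.8×(1150−429) = 16300 J.
Q = ΔU = 16300 J.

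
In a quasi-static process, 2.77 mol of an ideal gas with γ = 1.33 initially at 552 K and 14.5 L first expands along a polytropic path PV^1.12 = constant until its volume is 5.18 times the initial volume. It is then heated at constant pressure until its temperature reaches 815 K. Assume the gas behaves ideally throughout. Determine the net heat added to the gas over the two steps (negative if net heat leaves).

45700 J

P₁ = nRT₁/V₁ = 2.77×8.314×552/14.5 = 877 kPa.
Step 1 — Polytropic n=1.12: T₂ = T₁(V₁/V₂)^(n−1) = 552×(0.193)^0.12 = 453 K; P₂ = P₁(V₁/V₂)^n = 139 kPa.
W = (P₁V₁−P₂V₂)/(n−1) = (877×14.5−139×75.1)/0.12 = 19000 J.
ΔU = nCvΔT = 2.77×25.2×(453−552) = -6900 J.
Q = ΔU + W = 12100 J.
State after step 1: P = 139 kPa, V = 75.1 L, T = 453 K.
Step 2 — Isobaric: P stays 139 kPa; V/T = const ⇒ T₂ = 815 K, V₂ = 135 L.
W = PΔV = 139×(135−75.1) kPa·L = 8330 J.
ΔU = nCvΔT = 2.77×25.2×(815−453) = 25300 J.
Q = ΔU + W = nCpΔT = 33600 J.
Net over both steps: W = 27300 J, Q = 45700 J, ΔU = 18400 J.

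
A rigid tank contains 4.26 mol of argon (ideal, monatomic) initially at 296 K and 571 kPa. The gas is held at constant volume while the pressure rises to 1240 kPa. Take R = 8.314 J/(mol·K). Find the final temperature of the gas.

V₁ = nRT₁/P₁ = 4.26×8.314×296/571 = 18.4 L.
Isochoric: V stays 18.4 L; P/T = const ⇒ T₂ = 643 K, P₂ = 1240 kPa.

643 K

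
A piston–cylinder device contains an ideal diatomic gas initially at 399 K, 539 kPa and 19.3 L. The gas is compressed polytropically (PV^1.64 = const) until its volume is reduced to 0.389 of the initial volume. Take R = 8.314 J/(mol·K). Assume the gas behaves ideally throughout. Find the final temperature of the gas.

730 K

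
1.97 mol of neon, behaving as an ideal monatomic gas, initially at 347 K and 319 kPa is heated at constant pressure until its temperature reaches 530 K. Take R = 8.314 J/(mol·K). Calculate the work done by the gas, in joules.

3000 J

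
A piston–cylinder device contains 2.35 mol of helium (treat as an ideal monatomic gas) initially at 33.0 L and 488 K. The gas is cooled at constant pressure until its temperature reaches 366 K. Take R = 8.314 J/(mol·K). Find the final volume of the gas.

24.8 L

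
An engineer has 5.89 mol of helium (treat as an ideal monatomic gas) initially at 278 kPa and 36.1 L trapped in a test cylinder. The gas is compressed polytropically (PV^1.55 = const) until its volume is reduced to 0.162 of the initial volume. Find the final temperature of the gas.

558 K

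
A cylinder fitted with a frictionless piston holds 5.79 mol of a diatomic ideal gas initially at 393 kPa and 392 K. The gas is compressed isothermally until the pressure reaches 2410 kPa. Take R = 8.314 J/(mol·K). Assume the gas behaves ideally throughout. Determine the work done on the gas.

V₁ = nRT₁/P₁ = 5.79×8.314×392/393 = 48.0 L.
Isothermal: T stays 392 K; PV = const ⇒ V₂ = 7.83 L, P₂ = 2410 kPa.
W = nRT ln(V₂/V₁) = 5.79×8.314×392×ln(0.163) = -34200 J.
Work done on the gas = −W_by = 34200 J.

34200 J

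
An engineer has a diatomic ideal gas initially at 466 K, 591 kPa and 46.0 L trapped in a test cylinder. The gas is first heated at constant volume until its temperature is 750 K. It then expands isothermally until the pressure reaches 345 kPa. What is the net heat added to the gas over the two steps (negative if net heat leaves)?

85800 J

n = P₁V₁/(RT₁) = 591×46.0/(8.314×466) = 7.02 mol.
Step 1 — Isochoric: V stays 46.0 L; P/T = const ⇒ T₂ = 750 K, P₂ = 951 kPa.
W = 0 (no volume change).
ΔU = nCvΔT = 7.02×20.8×(750−466) = 41400 J.
Q = ΔU = 41400 J.
State after step 1: P = 951 kPa, V = 46.0 L, T = 750 K.
Step 2 — Isothermal: T stays 750 K; PV = const ⇒ V₂ = 127 L, P₂ = 345 kPa.
ΔU = 0 (ideal gas, T constant).
W = nRT ln(V₂/V₁) = 7.02×8.314×750×ln(2.76) = 44400 J.
Q = ΔU + W = 44400 J.
Net over both steps: W = 44400 J, Q = 85800 J, ΔU = 41400 J.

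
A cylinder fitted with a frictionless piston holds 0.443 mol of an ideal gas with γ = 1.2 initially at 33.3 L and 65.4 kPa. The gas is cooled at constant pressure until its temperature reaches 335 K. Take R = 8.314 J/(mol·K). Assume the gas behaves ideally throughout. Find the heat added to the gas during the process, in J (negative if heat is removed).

T₁ = P₁V₁/(nR) = 65.4×33.3/(0.443×8.314) = 591 K.
Isobaric: P stays 65.4 kPa; V/T = const ⇒ T₂ = 335 K, V₂ = 18.9 L.
W = PΔV = 65.4×(18.9−33.3) kPa·L = -944 J.
ΔU = nCvΔT = 0.443×41.6×(335−591) = -4720 J.
Q = ΔU + W = nCpΔT = -5660 J.

-5660 J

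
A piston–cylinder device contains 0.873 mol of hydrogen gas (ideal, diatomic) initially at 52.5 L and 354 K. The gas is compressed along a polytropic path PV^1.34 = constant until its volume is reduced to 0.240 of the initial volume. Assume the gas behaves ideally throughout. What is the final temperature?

575 K

P₁ = nRT₁/V₁ = 0.873×8.314×354/52.5 = 48.9 kPa.
Polytropic n=1.34: T₂ = T₁(V₁/V₂)^(n−1) = 354×(4.17)^0.34 = 575 K; P₂ = P₁(V₁/V₂)^n = 331 kPa.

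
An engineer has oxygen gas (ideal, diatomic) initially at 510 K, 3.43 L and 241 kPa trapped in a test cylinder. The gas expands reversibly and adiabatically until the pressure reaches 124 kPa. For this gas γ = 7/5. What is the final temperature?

422 K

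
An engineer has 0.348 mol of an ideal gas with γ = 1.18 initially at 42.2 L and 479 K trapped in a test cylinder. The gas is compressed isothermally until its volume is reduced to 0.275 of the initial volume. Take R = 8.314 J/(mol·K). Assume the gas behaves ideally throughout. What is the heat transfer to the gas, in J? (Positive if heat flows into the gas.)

P₁ = nRT₁/V₁ = 0.348×8.314×479/42.2 = 32.8 kPa.
Isothermal: T stays 479 K; PV = const ⇒ V₂ = 11.6 L, P₂ = 119 kPa.
ΔU = 0 (ideal gas, T constant).
W = nRT ln(V₂/V₁) = 0.348×8.314×479×ln(0.275) = -1790 J.
Q = ΔU + W = -1790 J.

-1790 J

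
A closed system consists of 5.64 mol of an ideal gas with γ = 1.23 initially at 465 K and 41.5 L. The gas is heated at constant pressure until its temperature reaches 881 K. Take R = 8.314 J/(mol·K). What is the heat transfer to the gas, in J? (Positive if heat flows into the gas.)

P₁ = nRT₁/V₁ = 5.64×8.314×465/41.5 = 525 kPa.
Isobaric: P stays 525 kPa; V/T = const ⇒ T₂ = 881 K, V₂ = 78.6 L.
W = PΔV = 525×(78.6−41.5) kPa·L = 19500 J.
ΔU = nCvΔT = 5.64×36.1×(881−465) = 84800 J.
Q = ΔU + W = nCpΔT = 104000 J.

104000 J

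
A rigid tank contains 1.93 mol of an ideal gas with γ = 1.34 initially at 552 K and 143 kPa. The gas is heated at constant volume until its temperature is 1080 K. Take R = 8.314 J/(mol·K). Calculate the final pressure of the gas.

280 kPa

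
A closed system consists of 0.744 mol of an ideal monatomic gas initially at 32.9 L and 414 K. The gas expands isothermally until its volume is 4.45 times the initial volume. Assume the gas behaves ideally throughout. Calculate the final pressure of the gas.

17.5 kPa

P₁ = nRT₁/V₁ = 0.744×8.314×414/32.9 = 77.8 kPa.
Isothermal: T stays 414 K; PV = const ⇒ V₂ = 146 L, P₂ = 17.5 kPa.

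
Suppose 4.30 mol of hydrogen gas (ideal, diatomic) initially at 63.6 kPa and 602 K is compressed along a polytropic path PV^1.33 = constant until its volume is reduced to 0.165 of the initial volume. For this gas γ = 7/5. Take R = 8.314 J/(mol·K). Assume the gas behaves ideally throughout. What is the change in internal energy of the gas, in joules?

43700 J

V₁ = nRT₁/P₁ = 4.30×8.314×602/63.6 = 338 L.
Polytropic n=1.33: T₂ = T₁(V₁/V₂)^(n−1) = 602×(6.06)^0.33 = 1090 K; P₂ = P₁(V₁/V₂)^n = 699 kPa.
For an ideal gas ΔU = nCvΔT with Cv = (5/2)R = 20.8 J/(mol·K).
ΔU = 4.30×20.8×(1090−602) = 43700 J.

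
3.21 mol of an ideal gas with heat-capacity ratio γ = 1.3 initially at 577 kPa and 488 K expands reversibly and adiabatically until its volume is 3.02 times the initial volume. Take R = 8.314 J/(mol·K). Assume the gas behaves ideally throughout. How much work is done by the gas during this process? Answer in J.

V₁ = nRT₁/P₁ = 3.21×8.314×488/577 = 22.6 L.
Adiabatic: TV^(γ−1) = const ⇒ T₂ = 488×(0.331)^0.300 = 350 K; PV^γ = const ⇒ P₂ = 137 kPa.
ΔU = nCvΔT = 3.21×27.7×(350−488) = -12300 J.
Q = 0 for an adiabatic process, so W = −ΔU = 12300 J.

12300 J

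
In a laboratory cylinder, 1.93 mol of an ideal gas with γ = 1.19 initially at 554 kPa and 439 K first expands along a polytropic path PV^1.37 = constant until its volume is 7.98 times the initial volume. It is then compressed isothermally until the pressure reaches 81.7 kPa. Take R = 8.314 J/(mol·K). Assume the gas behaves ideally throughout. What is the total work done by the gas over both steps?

V₁ = nRT₁/P₁ = 1.93×8.314×439/554 = 12.7 L.
Step 1 — Polytropic n=1.37: T₂ = T₁(V₁/V₂)^(n−1) = 439×(0.125)^0.37 = 204 K; P₂ = P₁(V₁/V₂)^n = 32.2 kPa.
W = (P₁V₁−P₂V₂)/(n−1) = (554×12.7−32.2×101)/0.37 = 10200 J.
ΔU = nCvΔT = 1.93×43.8×(204−439) = -19900 J.
Q = ΔU + W = -9670 J.
State after step 1: P = 32.2 kPa, V = 101 L, T = 204 K.
Step 2 — Isothermal: T stays 204 K; PV = const ⇒ V₂ = 40.0 L, P₂ = 81.7 kPa.
ΔU = 0 (ideal gas, T constant).
W = nRT ln(V₂/V₁) = 1.93×8.314×204×ln(0.394) = -3040 J.
Q = ΔU + W = -3040 J.
Net over both steps: W = 7170 J, Q = -12700 J, ΔU = -19900 J.

7170 J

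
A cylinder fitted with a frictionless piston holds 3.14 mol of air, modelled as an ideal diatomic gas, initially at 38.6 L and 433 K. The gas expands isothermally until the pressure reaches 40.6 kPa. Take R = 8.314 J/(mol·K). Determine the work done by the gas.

22300 J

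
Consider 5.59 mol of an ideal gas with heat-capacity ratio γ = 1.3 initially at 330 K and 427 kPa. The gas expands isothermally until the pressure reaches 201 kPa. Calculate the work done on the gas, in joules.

V₁ = nRT₁/P₁ = 5.59×8.314×330/427 = 35.9 L.
Isothermal: T stays 330 K; PV = const ⇒ V₂ = 76.3 L, P₂ = 201 kPa.
W = nRT ln(V₂/V₁) = 5.59×8.314×330×ln(2.12) = 11600 J.
Work done on the gas = −W_by = -11600 J.

-11600 J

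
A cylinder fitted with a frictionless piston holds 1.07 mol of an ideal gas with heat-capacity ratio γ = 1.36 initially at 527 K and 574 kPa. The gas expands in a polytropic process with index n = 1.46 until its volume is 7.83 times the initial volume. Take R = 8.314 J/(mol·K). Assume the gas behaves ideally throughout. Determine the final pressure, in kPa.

28.4 kPa

V₁ = nRT₁/P₁ = 1.07×8.314×527/574 = 8.17 L.
Polytropic n=1.46: T₂ = T₁(V₁/V₂)^(n−1) = 527×(0.128)^0.46 = 204 K; P₂ = P₁(V₁/V₂)^n = 28.4 kPa.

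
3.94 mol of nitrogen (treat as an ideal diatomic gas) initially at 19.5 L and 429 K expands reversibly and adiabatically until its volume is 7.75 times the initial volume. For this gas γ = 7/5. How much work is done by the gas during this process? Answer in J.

P₁ = nRT₁/V₁ = 3.94×8.314×429/19.5 = 721 kPa.
Adiabatic: TV^(γ−1) = const ⇒ T₂ = 429×(0.129)^0.400 = 189 K; PV^γ = const ⇒ P₂ = 41.0 kPa.
ΔU = nCvΔT = 3.94×20.8×(189−429) = -19600 J.
Q = 0 for an adiabatic process, so W = −ΔU = 19600 J.

19600 J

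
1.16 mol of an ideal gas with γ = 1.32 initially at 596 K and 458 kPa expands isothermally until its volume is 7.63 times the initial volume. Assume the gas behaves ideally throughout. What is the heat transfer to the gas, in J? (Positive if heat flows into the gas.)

V₁ = nRT₁/P₁ = 1.16×8.314×596/458 = 12.6 L.
Isothermal: T stays 596 K; PV = const ⇒ V₂ = 95.8 L, P₂ = 60.0 kPa.
ΔU = 0 (ideal gas, T constant).
W = nRT ln(V₂/V₁) = 1.16×8.314×596×ln(7.63) = 11700 J.
Q = ΔU + W = 11700 J.

11700 J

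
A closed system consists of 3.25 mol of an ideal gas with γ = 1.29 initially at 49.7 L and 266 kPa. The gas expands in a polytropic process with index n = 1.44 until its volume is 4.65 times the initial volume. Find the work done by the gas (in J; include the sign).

T₁ = P₁V₁/(nR) = 266×49.7/(3.25×8.314) = 489 K.
Polytropic n=1.44: T₂ = T₁(V₁/V₂)^(n−1) = 489×(0.215)^0.44 = 249 K; P₂ = P₁(V₁/V₂)^n = 29.1 kPa.
W = (P₁V₁−P₂V₂)/(n−1) = (266×49.7−29.1×231)/0.44 = 14800 J.

14800 J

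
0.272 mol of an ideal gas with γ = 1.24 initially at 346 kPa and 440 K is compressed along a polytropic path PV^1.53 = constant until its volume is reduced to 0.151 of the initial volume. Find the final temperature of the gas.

V₁ = nRT₁/P₁ = 0.272×8.314×440/346 = 2.88 L.
Polytropic n=1.53: T₂ = T₁(V₁/V₂)^(n−1) = 440×(6.62)^0.53 = 1200 K; P₂ = P₁(V₁/V₂)^n = 6240 kPa.

1200 K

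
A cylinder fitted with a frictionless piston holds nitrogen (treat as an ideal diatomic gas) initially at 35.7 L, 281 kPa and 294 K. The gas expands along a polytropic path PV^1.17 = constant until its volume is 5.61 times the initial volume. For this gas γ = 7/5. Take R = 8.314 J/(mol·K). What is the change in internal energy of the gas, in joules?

-6370 J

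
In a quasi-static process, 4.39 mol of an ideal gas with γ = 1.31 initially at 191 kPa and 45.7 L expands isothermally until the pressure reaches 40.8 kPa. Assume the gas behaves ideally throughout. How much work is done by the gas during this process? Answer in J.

T₁ = P₁V₁/(nR) = 191×45.7/(4.39×8.314) = 239 K.
Isothermal: T stays 239 K; PV = const ⇒ V₂ = 214 L, P₂ = 40.8 kPa.
W = nRT ln(V₂/V₁) = 4.39×8.314×239×ln(4.68) = 13500 J.

13500 J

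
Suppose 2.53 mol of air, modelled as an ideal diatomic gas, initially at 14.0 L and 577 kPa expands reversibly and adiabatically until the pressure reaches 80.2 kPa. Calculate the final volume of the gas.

57.3 L

T₁ = P₁V₁/(nR) = 577×14.0/(2.53×8.314) = 384 K.
Adiabatic: T₂/T₁ = (P₂/P₁)^((γ−1)/γ) ⇒ T₂ = 384×(0.139)^0.286 = 219 K; V₂ = 57.3 L.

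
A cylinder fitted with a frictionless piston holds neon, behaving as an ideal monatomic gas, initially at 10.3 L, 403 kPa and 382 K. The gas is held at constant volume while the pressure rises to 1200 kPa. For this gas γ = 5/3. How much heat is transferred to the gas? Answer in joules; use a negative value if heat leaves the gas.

12300 J

n = P₁V₁/(RT₁) = 403×10.3/(8.314×382) = 1.31 mol.
Isochoric: V stays 10.3 L; P/T = const ⇒ T₂ = 1140 K, P₂ = 1200 kPa.
W = 0 (no volume change).
ΔU = nCvΔT = 1.31×12.5×(1140−382) = 12300 J.
Q = ΔU = 12300 J.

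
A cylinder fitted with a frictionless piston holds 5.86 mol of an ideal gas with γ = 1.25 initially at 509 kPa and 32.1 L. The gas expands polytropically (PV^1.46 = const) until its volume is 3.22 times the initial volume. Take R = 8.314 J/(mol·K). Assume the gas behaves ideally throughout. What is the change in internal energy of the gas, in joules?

-27200 J

T₁ = P₁V₁/(nR) = 509×32.1/(5.86×8.314) = 335 K.
Polytropic n=1.46: T₂ = T₁(V₁/V₂)^(n−1) = 335×(0.311)^0.46 = 196 K; P₂ = P₁(V₁/V₂)^n = 92.3 kPa.
For an ideal gas ΔU = nCvΔT with Cv = R/(γ−1) = 33.3 J/(mol·K).
ΔU = 5.86×33.3×(196−335) = -27200 J.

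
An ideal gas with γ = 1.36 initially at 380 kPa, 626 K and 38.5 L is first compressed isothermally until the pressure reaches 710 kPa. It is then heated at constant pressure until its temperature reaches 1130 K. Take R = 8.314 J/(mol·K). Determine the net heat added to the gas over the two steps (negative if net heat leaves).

n = P₁V₁/(RT₁) = 380×38.5/(8.314×626) = 2.81 mol.
Step 1 — Isothermal: T stays 626 K; PV = const ⇒ V₂ = 20.6 L, P₂ = 710 kPa.
ΔU = 0 (ideal gas, T constant).
W = nRT ln(V₂/V₁) = 2.81×8.314×626×ln(0.535) = -9150 J.
Q = ΔU + W = -9150 J.
State after step 1: P = 710 kPa, V = 20.6 L, T = 626 K.
Step 2 — Isobaric: P stays 710 kPa; V/T = const ⇒ T₂ = 1130 K, V₂ = 37.2 L.
W = PΔV = 710×(37.2−20.6) kPa·L = 11800 J.
ΔU = nCvΔT = 2.81×23.1×(1130−626) = 32700 J.
Q = ΔU + W = nCpΔT = 44500 J.
Net over both steps: W = 2630 J, Q = 35400 J, ΔU = 32700 J.

35400 J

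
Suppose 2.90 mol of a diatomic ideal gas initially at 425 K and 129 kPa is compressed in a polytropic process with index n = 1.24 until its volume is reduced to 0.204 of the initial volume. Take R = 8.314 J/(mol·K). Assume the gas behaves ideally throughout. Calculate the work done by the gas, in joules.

V₁ = nRT₁/P₁ = 2.90×8.314×425/129 = 79.4 L.
Polytropic n=1.24: T₂ = T₁(V₁/V₂)^(n−1) = 425×(4.90)^0.24 = 622 K; P₂ = P₁(V₁/V₂)^n = 926 kPa.
W = (P₁V₁−P₂V₂)/(n−1) = (129×79.4−926×16.2)/0.24 = -19800 J.

-19800 J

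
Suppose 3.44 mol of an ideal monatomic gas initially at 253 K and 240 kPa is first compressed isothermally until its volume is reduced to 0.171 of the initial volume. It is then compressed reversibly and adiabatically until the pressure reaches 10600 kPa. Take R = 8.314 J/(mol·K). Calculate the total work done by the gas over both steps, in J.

-26300 J

V₁ = nRT₁/P₁ = 3.44×8.314×253/240 = 30.1 L.
Step 1 — Isothermal: T stays 253 K; PV = const ⇒ V₂ = 5.16 L, P₂ = 1400 kPa.
ΔU = 0 (ideal gas, T constant).
W = nRT ln(V₂/V₁) = 3.44×8.314×253×ln(0.171) = -12800 J.
Q = ΔU + W = -12800 J.
State after step 1: P = 1400 kPa, V = 5.16 L, T = 253 K.
Step 2 — Adiabatic: T₂/T₁ = (P₂/P₁)^((γ−1)/γ) ⇒ T₂ = 253×(7.55)^0.400 = 568 K; V₂ = 1.53 L.
ΔU = nCvΔT = 3.44×12.5×(568−253) = 13500 J.
Q = 0 for an adiabatic process, so W = −ΔU = -13500 J.
Net over both steps: W = -26300 J, Q = -12800 J, ΔU = 13500 J.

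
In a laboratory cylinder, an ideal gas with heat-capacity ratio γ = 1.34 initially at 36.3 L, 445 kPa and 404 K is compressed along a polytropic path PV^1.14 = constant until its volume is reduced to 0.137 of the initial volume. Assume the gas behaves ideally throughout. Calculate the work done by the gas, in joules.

n = P₁V₁/(RT₁) = 445×36.3/(8.314×404) = 4.81 mol.
Polytropic n=1.14: T₂ = T₁(V₁/V₂)^(n−1) = 404×(7.30)^0.14 = 534 K; P₂ = P₁(V₁/V₂)^n = 4290 kPa.
W = (P₁V₁−P₂V₂)/(n−1) = (445×36.3−4290×4.97)/0.14 = -37000 J.

-37000 J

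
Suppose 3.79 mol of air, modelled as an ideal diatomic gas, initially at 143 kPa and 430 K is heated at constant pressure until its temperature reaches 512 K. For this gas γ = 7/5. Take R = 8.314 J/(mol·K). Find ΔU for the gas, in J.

V₁ = nRT₁/P₁ = 3.79×8.314×430/143 = 94.8 L.
Isobaric: P stays 143 kPa; V/T = const ⇒ T₂ = 512 K, V₂ = 113 L.
For an ideal gas ΔU = nCvΔT with Cv = (5/2)R = 20.8 J/(mol·K).
ΔU = 3.79×20.8×(512−430) = 6460 J.

6460 J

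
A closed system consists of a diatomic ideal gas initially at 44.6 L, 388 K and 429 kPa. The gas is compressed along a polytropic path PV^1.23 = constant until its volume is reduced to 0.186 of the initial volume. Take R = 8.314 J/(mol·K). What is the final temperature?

571 K

Polytropic n=1.23: T₂ = T₁(V₁/V₂)^(n−1) = 388×(5.38)^0.23 = 571 K; P₂ = P₁(V₁/V₂)^n = 3400 kPa.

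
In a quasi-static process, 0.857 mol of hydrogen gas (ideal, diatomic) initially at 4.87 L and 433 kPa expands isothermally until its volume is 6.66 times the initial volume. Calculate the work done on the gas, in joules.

-4000 J

T₁ = P₁V₁/(nR) = 433×4.87/(0.857×8.314) = 296 K.
Isothermal: T stays 296 K; PV = const ⇒ V₂ = 32.4 L, P₂ = 65.0 kPa.
W = nRT ln(V₂/V₁) = 0.857×8.314×296×ln(6.66) = 4000 J.
Work done on the gas = −W_by = -4000 J.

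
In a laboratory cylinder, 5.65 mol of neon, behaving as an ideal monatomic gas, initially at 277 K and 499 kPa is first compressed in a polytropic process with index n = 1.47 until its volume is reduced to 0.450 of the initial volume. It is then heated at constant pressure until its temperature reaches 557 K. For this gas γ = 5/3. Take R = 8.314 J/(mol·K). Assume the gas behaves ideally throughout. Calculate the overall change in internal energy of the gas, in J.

V₁ = nRT₁/P₁ = 5.65×8.314×277/499 = 26.1 L.
Step 1 — Polytropic n=1.47: T₂ = T₁(V₁/V₂)^(n−1) = 277×(2.22)^0.47 = 403 K; P₂ = P₁(V₁/V₂)^n = 1610 kPa.
W = (P₁V₁−P₂V₂)/(n−1) = (499×26.1−1610×11.7)/0.47 = -12600 J.
ΔU = nCvΔT = 5.65×12.5×(403−277) = 8890 J.
Q = ΔU + W = -3720 J.
State after step 1: P = 1610 kPa, V = 11.7 L, T = 403 K.
Step 2 — Isobaric: P stays 1610 kPa; V/T = const ⇒ T₂ = 557 K, V₂ = 16.2 L.
W = PΔV = 1610×(16.2−11.7) kPa·L = 7230 J.
ΔU = nCvΔT = 5.65×12.5×(557−403) = 10800 J.
Q = ΔU + W = nCpΔT = 18100 J.
Net over both steps: W = -5380 J, Q = 14300 J, ΔU = 19700 J.

19700 J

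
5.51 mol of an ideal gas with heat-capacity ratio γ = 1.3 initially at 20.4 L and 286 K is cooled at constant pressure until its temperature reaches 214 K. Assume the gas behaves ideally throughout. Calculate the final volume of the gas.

15.3 L

P₁ = nRT₁/V₁ = 5.51×8.314×286/20.4 = 642 kPa.
Isobaric: P stays 642 kPa; V/T = const ⇒ T₂ = 214 K, V₂ = 15.3 L.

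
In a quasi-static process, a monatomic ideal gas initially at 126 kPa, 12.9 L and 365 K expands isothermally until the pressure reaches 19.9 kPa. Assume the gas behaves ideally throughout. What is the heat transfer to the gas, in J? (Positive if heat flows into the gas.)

3000 J

n = P₁V₁/(RT₁) = 126×12.9/(8.314×365) = 0.536 mol.
Isothermal: T stays 365 K; PV = const ⇒ V₂ = 81.7 L, P₂ = 19.9 kPa.
ΔU = 0 (ideal gas, T constant).
W = nRT ln(V₂/V₁) = 0.536×8.314×365×ln(6.33) = 3000 J.
Q = ΔU + W = 3000 J.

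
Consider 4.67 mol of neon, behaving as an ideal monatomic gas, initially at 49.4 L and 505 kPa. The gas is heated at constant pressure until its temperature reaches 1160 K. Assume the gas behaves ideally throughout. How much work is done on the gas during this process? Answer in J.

T₁ = P₁V₁/(nR) = 505×49.4/(4.67×8.314) = 643 K.
Isobaric: P stays 505 kPa; V/T = const ⇒ T₂ = 1160 K, V₂ = 89.2 L.
W = PΔV = 505×(89.2−49.4) kPa·L = 20100 J.
Work done on the gas = −W_by = -20100 J.

-20100 J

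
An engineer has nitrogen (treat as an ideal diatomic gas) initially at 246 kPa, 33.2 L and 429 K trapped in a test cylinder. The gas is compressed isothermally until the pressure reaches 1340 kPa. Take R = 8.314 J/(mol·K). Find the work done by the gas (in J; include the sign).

-13800 J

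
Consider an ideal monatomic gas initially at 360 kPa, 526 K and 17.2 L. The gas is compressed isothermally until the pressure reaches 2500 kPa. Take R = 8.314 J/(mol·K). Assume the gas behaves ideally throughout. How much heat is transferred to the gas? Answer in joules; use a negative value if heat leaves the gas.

-12000 J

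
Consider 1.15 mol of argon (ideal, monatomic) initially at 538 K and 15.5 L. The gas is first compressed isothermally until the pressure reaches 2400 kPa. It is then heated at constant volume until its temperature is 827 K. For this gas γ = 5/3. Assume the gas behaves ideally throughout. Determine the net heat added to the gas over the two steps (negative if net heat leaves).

P₁ = nRT₁/V₁ = 1.15×8.314×538/15.5 = 332 kPa.
Step 1 — Isothermal: T stays 538 K; PV = const ⇒ V₂ = 2.14 L, P₂ = 2400 kPa.
ΔU = 0 (ideal gas, T constant).
W = nRT ln(V₂/V₁) = 1.15×8.314×538×ln(0.138) = -10200 J.
Q = ΔU + W = -10200 J.
State after step 1: P = 2400 kPa, V = 2.14 L, T = 538 K.
Step 2 — Isochoric: V stays 2.14 L; P/T = const ⇒ T₂ = 827 K, P₂ = 3690 kPa.
W = 0 (no volume change).
ΔU = nCvΔT = 1.15×12.5×(827−538) = 4140 J.
Q = ΔU = 4140 J.
Net over both steps: W = -10200 J, Q = -6030 J, ΔU = 4140 J.

-6030 J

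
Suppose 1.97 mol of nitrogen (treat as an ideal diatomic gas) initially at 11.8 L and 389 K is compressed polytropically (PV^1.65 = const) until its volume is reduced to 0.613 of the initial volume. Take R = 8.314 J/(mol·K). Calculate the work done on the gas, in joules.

3670 J

P₁ = nRT₁/V₁ = 1.97×8.314×389/11.8 = 540 kPa.
Polytropic n=1.65: T₂ = T₁(V₁/V₂)^(n−1) = 389×(1.63)^0.65 = 535 K; P₂ = P₁(V₁/V₂)^n = 1210 kPa.
W = (P₁V₁−P₂V₂)/(n−1) = (540×11.8−1210×7.23)/0.65 = -3670 J.
Work done on the gas = −W_by = 3670 J.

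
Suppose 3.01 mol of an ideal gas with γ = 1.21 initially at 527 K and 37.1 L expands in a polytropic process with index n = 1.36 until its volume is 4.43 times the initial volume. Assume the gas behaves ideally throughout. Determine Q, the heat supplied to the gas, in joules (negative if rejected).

P₁ = nRT₁/V₁ = 3.01×8.314×527/37.1 = 355 kPa.
Polytropic n=1.36: T₂ = T₁(V₁/V₂)^(n−1) = 527×(0.226)^0.36 = 308 K; P₂ = P₁(V₁/V₂)^n = 47.0 kPa.
W = (P₁V₁−P₂V₂)/(n−1) = (355×37.1−47.0×164)/0.36 = 15200 J.
ΔU = nCvΔT = 3.01×39.6×(308−527) = -26100 J.
Q = ΔU + W = -10900 J.

-10900 J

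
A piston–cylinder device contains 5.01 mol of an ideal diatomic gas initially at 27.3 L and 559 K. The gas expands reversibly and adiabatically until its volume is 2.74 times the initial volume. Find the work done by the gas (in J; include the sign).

P₁ = nRT₁/V₁ = 5.01×8.314×559/27.3 = 853 kPa.
Adiabatic: TV^(γ−1) = const ⇒ T₂ = 559×(0.365)^0.400 = 374 K; PV^γ = const ⇒ P₂ = 208 kPa.
ΔU = nCvΔT = 5.01×20.8×(374−559) = -19300 J.
Q = 0 for an adiabatic process, so W = −ΔU = 19300 J.

19300 J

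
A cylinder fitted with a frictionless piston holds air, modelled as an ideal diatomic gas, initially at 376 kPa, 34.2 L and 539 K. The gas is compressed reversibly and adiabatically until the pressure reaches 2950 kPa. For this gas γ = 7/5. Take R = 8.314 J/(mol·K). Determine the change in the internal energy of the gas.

25800 J

n = P₁V₁/(RT₁) = 376×34.2/(8.314×539) = 2.87 mol.
Adiabatic: T₂/T₁ = (P₂/P₁)^((γ−1)/γ) ⇒ T₂ = 539×(7.85)^0.286 = 971 K; V₂ = 7.85 L.
For an ideal gas ΔU = nCvΔT with Cv = (5/2)R = 20.8 J/(mol·K).
ΔU = 2.87×20.8×(971−539) = 25800 J.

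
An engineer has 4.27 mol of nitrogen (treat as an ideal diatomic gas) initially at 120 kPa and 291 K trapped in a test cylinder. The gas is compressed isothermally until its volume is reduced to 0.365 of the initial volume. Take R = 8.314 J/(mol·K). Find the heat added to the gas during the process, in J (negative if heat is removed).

V₁ = nRT₁/P₁ = 4.27×8.314×291/120 = 86.1 L.
Isothermal: T stays 291 K; PV = const ⇒ V₂ = 31.4 L, P₂ = 329 kPa.
ΔU = 0 (ideal gas, T constant).
W = nRT ln(V₂/V₁) = 4.27×8.314×291×ln(0.365) = -10400 J.
Q = ΔU + W = -10400 J.

-10400 J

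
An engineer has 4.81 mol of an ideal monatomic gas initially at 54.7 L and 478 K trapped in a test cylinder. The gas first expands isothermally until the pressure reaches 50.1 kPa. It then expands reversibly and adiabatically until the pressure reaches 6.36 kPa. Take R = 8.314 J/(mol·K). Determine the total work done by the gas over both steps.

P₁ = nRT₁/V₁ = 4.81×8.314×478/54.7 = 349 kPa.
Step 1 — Isothermal: T stays 478 K; PV = const ⇒ V₂ = 382 L, P₂ = 50.1 kPa.
ΔU = 0 (ideal gas, T constant).
W = nRT ln(V₂/V₁) = 4.81×8.314×478×ln(6.98) = 37100 J.
Q = ΔU + W = 37100 J.
State after step 1: P = 50.1 kPa, V = 382 L, T = 478 K.
Step 2 — Adiabatic: T₂/T₁ = (P₂/P₁)^((γ−1)/γ) ⇒ T₂ = 478×(0.127)^0.400 = 209 K; V₂ = 1320 L.
ΔU = nCvΔT = 4.81×12.5×(209−478) = -16100 J.
Q = 0 for an adiabatic process, so W = −ΔU = 16100 J.
Net over both steps: W = 53200 J, Q = 37100 J, ΔU = -16100 J.

53200 J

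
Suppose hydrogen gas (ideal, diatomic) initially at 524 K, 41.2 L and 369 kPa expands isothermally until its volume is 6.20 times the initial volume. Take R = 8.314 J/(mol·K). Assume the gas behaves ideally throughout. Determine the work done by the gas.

n = P₁V₁/(RT₁) = 369×41.2/(8.314×524) = 3.49 mol.
Isothermal: T stays 524 K; PV = const ⇒ V₂ = 255 L, P₂ = 59.5 kPa.
W = nRT ln(V₂/V₁) = 3.49×8.314×524×ln(6.20) = 27700 J.

27700 J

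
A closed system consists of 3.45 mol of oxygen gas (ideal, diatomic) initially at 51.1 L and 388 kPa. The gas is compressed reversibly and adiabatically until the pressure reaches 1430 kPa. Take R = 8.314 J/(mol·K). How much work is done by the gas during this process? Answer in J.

-22400 J

T₁ = P₁V₁/(nR) = 388×51.1/(3.45×8.314) = 691 K.
Adiabatic: T₂/T₁ = (P₂/P₁)^((γ−1)/γ) ⇒ T₂ = 691×(3.69)^0.286 = 1000 K; V₂ = 20.1 L.
ΔU = nCvΔT = 3.45×20.8×(1000−691) = 22400 J.
Q = 0 for an adiabatic process, so W = −ΔU = -22400 J.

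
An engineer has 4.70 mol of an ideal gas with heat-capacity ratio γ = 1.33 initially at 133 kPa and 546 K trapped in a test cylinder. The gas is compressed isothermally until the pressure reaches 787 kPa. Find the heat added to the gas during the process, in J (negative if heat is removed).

-37900 J

V₁ = nRT₁/P₁ = 4.70×8.314×546/133 = 160 L.
Isothermal: T stays 546 K; PV = const ⇒ V₂ = 27.1 L, P₂ = 787 kPa.
ΔU = 0 (ideal gas, T constant).
W = nRT ln(V₂/V₁) = 4.70×8.314×546×ln(0.169) = -37900 J.
Q = ΔU + W = -37900 J.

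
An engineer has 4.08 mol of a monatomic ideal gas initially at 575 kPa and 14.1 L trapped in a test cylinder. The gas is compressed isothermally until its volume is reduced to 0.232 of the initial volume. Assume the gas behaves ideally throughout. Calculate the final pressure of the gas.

2480 kPa

T₁ = P₁V₁/(nR) = 575×14.1/(4.08×8.314) = 239 K.
Isothermal: T stays 239 K; PV = const ⇒ V₂ = 3.27 L, P₂ = 2480 kPa.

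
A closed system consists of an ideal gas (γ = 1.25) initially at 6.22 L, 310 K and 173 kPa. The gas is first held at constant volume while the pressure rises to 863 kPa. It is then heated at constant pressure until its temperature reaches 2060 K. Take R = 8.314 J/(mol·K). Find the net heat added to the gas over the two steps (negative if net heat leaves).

n = P₁V₁/(RT₁) = 173×6.22/(8.314×310) = 0.418 mol.
Step 1 — Isochoric: V stays 6.22 L; P/T = const ⇒ T₂ = 1550 K, P₂ = 863 kPa.
W = 0 (no volume change).
ΔU = nCvΔT = 0.418×33.3×(1550−310) = 17200 J.
Q = ΔU = 17200 J.
State after step 1: P = 863 kPa, V = 6.22 L, T = 1550 K.
Step 2 — Isobaric: P stays 863 kPa; V/T = const ⇒ T₂ = 2060 K, V₂ = 8.29 L.
W = PΔV = 863×(8.29−6.22) kPa·L = 1780 J.
ΔU = nCvΔT = 0.418×33.3×(2060−1550) = 7130 J.
Q = ΔU + W = nCpΔT = 8910 J.
Net over both steps: W = 1780 J, Q = 26100 J, ΔU = 24300 J.

26100 J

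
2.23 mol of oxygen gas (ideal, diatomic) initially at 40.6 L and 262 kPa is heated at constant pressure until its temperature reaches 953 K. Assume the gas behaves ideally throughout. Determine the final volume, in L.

T₁ = P₁V₁/(nR) = 262×40.6/(2.23×8.314) = 574 K.
Isobaric: P stays 262 kPa; V/T = const ⇒ T₂ = 953 K, V₂ = 67.4 L.

67.4 L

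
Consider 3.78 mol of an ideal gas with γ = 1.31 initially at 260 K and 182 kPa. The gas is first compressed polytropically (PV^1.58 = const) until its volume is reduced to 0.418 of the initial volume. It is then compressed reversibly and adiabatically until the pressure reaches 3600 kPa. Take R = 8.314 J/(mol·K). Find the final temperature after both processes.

V₁ = nRT₁/P₁ = 3.78×8.314×260/182 = 44.9 L.
Step 1 — Polytropic n=1.58: T₂ = T₁(V₁/V₂)^(n−1) = 260×(2.39)^0.58 = 431 K; P₂ = P₁(V₁/V₂)^n = 722 kPa.
W = (P₁V₁−P₂V₂)/(n−1) = (182×44.9−722×18.8)/0.58 = -9280 J.
ΔU = nCvΔT = 3.78×26.8×(431−260) = 17400 J.
Q = ΔU + W = 8080 J.
State after step 1: P = 722 kPa, V = 18.8 L, T = 431 K.
Step 2 — Adiabatic: T₂/T₁ = (P₂/P₁)^((γ−1)/γ) ⇒ T₂ = 431×(4.99)^0.237 = 631 K; V₂ = 5.51 L.
ΔU = nCvΔT = 3.78×26.8×(631−431) = 20200 J.
Q = 0 for an adiabatic process, so W = −ΔU = -20200 J.
Net over both steps: W = -29500 J, Q = 8080 J, ΔU = 37600 J.

631 K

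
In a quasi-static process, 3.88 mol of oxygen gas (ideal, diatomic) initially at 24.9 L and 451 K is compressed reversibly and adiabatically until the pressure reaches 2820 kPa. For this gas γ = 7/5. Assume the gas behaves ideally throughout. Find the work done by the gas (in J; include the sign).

-20700 J

P₁ = nRT₁/V₁ = 3.88×8.314×451/24.9 = 584 kPa.
Adiabatic: T₂/T₁ = (P₂/P₁)^((γ−1)/γ) ⇒ T₂ = 451×(4.83)^0.286 = 707 K; V₂ = 8.09 L.
ΔU = nCvΔT = 3.88×20.8×(707−451) = 20700 J.
Q = 0 for an adiabatic process, so W = −ΔU = -20700 J.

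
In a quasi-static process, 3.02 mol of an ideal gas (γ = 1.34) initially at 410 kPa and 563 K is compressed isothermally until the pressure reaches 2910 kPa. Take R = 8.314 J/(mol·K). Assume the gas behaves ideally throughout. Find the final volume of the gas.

4.86 L

V₁ = nRT₁/P₁ = 3.02×8.314×563/410 = 34.5 L.
Isothermal: T stays 563 K; PV = const ⇒ V₂ = 4.86 L, P₂ = 2910 kPa.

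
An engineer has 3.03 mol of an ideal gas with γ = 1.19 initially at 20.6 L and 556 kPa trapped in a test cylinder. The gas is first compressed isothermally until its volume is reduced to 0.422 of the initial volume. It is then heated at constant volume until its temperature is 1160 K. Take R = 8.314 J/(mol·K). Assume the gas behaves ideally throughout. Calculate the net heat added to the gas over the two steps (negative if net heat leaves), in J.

T₁ = P₁V₁/(nR) = 556×20.6/(3.03×8.314) = 455 K.
Step 1 — Isothermal: T stays 455 K; PV = const ⇒ V₂ = 8.69 L, P₂ = 1320 kPa.
ΔU = 0 (ideal gas, T constant).
W = nRT ln(V₂/V₁) = 3.03×8.314×455×ln(0.422) = -9880 J.
Q = ΔU + W = -9880 J.
State after step 1: P = 1320 kPa, V = 8.69 L, T = 455 K.
Step 2 — Isochoric: V stays 8.69 L; P/T = const ⇒ T₂ = 1160 K, P₂ = 3360 kPa.
W = 0 (no volume change).
ΔU = nCvΔT = 3.03×43.8×(1160−455) = 93500 J.
Q = ΔU = 93500 J.
Net over both steps: W = -9880 J, Q = 83600 J, ΔU = 93500 J.

83600 J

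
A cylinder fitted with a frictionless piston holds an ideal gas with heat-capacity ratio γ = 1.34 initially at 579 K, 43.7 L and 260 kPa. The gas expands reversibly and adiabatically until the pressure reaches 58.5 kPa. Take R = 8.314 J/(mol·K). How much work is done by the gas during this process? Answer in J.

10500 J

n = P₁V₁/(RT₁) = 260×43.7/(8.314×579) = 2.36 mol.
Adiabatic: T₂/T₁ = (P₂/P₁)^((γ−1)/γ) ⇒ T₂ = 579×(0.225)^0.254 = 397 K; V₂ = 133 L.
ΔU = nCvΔT = 2.36×24.5×(397−579) = -10500 J.
Q = 0 for an adiabatic process, so W = −ΔU = 10500 J.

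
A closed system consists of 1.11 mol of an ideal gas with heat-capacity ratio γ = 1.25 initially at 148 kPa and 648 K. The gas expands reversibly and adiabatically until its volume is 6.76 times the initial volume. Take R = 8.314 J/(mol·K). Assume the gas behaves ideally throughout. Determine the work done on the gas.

V₁ = nRT₁/P₁ = 1.11×8.314×648/148 = 40.4 L.
Adiabatic: TV^(γ−1) = const ⇒ T₂ = 648×(0.148)^0.250 = 402 K; PV^γ = const ⇒ P₂ = 13.6 kPa.
ΔU = nCvΔT = 1.11×33.3×(402−648) = -9090 J.
Q = 0 for an adiabatic process, so W = −ΔU = 9090 J.
Work done on the gas = −W_by = -9090 J.

-9090 J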